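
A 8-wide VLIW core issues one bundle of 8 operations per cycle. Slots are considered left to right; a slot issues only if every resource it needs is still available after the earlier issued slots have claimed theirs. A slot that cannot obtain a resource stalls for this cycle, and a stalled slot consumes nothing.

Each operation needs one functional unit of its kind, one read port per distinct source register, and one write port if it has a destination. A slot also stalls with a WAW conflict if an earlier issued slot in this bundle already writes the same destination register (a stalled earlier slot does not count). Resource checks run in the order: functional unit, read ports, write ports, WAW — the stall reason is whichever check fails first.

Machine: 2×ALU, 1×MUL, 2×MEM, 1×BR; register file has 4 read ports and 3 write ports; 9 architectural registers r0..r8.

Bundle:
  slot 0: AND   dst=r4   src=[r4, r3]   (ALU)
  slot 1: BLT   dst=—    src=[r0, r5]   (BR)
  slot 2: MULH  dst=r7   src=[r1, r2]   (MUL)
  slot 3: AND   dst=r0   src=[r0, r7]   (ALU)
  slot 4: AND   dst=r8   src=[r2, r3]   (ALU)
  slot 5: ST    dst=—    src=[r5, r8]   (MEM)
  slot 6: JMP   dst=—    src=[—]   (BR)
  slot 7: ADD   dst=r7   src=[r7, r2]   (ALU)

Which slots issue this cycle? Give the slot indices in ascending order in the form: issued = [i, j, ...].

issued = [0, 1]

  0. ALU→r4 ⇒ go  {1A/1Mu/2Ld/1B | 2r 2w}
  1. BR ⇒ go  {1A/1Mu/2Ld/0B | 0r 2w}
  2. MUL→r7 ⇒ no(RD_PORT)  {1A/1Mu/2Ld/0B | 0r 2w}
  3. ALU→r0 ⇒ no(RD_PORT)  {1A/1Mu/2Ld/0B | 0r 2w}
  4. ALU→r8 ⇒ no(RD_PORT)  {1A/1Mu/2Ld/0B | 0r 2w}
  5. MEM ⇒ no(RD_PORT)  {1A/1Mu/2Ld/0B | 0r 2w}
  6. BR ⇒ no(FU)  {1A/1Mu/2Ld/0B | 0r 2w}
  7. ALU→r7 ⇒ no(RD_PORT)  {1A/1Mu/2Ld/0B | 0r 2w}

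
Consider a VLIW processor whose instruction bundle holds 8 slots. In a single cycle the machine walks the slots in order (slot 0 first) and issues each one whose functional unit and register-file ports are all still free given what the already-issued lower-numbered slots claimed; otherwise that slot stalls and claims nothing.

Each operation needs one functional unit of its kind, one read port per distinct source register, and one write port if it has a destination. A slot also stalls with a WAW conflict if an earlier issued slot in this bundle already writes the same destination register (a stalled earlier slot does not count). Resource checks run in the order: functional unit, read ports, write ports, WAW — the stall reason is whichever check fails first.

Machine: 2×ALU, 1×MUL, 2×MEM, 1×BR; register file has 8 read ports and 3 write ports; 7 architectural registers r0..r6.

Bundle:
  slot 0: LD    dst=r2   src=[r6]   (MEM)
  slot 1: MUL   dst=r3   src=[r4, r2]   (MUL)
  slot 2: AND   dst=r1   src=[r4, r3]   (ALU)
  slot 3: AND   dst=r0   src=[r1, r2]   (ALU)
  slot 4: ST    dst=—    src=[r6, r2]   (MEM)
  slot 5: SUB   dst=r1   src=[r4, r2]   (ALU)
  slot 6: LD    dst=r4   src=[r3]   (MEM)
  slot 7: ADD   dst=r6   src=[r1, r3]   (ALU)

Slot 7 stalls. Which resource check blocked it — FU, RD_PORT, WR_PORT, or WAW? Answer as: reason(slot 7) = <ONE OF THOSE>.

reason(slot 7) = RD_PORT

[0] MEM needs rd=1 wr=1: ok; after: ALU=2 MUL=1 MEM=1 BR=1, R=7, W=2
[1] MUL needs rd=2 wr=1: ok; after: ALU=2 MUL=0 MEM=1 BR=1, R=5, W=1
[2] ALU needs rd=2 wr=1: ok; after: ALU=1 MUL=0 MEM=1 BR=1, R=3, W=0
[3] ALU needs rd=2 wr=1: WR_PORT; after: ALU=1 MUL=0 MEM=1 BR=1, R=3, W=0
[4] MEM needs rd=2 wr=0: ok; after: ALU=1 MUL=0 MEM=0 BR=1, R=1, W=0
[5] ALU needs rd=2 wr=1: RD_PORT; after: ALU=1 MUL=0 MEM=0 BR=1, R=1, W=0
[6] MEM needs rd=1 wr=1: FU; after: ALU=1 MUL=0 MEM=0 BR=1, R=1, W=0
[7] ALU needs rd=2 wr=1: RD_PORT; after: ALU=1 MUL=0 MEM=0 BR=1, R=1, W=0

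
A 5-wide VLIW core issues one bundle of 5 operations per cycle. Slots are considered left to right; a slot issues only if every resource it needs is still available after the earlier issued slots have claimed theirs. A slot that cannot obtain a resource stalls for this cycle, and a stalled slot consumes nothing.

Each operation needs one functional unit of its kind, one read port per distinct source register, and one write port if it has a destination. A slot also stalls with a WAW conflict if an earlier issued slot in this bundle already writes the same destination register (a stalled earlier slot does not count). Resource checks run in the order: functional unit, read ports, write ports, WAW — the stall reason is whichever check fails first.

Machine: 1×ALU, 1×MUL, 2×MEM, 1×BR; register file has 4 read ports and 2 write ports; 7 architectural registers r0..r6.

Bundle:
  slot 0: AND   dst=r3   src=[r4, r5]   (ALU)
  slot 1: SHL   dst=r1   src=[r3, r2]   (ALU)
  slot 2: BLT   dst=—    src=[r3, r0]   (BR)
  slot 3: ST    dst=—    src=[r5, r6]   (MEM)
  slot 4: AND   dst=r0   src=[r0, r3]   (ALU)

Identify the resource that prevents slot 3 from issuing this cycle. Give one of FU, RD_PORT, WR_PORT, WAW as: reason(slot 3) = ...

reason(slot 3) = RD_PORT

slot 0 (ALU): ISSUE — free A0,Mu1,Ld2,B1 rp2 wp1
slot 1 (ALU): stall FU — free A0,Mu1,Ld2,B1 rp2 wp1
slot 2 (BR): ISSUE — free A0,Mu1,Ld2,B0 rp0 wp1
slot 3 (MEM): stall RD_PORT — free A0,Mu1,Ld2,B0 rp0 wp1
slot 4 (ALU): stall FU — free A0,Mu1,Ld2,B0 rp0 wp1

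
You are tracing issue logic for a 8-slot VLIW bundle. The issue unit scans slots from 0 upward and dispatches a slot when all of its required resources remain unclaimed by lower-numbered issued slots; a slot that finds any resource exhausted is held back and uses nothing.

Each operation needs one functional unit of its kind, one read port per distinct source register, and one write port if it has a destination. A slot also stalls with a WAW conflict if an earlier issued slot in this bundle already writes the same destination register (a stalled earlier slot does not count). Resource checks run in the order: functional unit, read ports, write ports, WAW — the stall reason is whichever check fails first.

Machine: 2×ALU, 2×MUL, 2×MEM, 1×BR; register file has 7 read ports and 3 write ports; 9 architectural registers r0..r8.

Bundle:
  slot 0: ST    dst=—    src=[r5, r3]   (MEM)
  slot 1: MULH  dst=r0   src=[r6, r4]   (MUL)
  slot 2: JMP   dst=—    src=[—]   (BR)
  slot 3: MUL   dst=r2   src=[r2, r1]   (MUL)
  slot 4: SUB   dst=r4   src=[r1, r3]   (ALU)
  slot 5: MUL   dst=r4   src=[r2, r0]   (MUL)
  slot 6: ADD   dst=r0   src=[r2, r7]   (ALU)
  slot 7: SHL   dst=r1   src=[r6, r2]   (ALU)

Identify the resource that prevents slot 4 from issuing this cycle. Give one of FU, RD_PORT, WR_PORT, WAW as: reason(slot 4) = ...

slot 0 (MEM): ISSUE — free A2,Mu2,Ld1,B1 rp5 wp3
slot 1 (MUL): ISSUE — free A2,Mu1,Ld1,B1 rp3 wp2
slot 2 (BR): ISSUE — free A2,Mu1,Ld1,B0 rp3 wp2
slot 3 (MUL): ISSUE — free A2,Mu0,Ld1,B0 rp1 wp1
slot 4 (ALU): stall RD_PORT — free A2,Mu0,Ld1,B0 rp1 wp1
slot 5 (MUL): stall FU — free A2,Mu0,Ld1,B0 rp1 wp1
slot 6 (ALU): stall RD_PORT — free A2,Mu0,Ld1,B0 rp1 wp1
slot 7 (ALU): stall RD_PORT — free A2,Mu0,Ld1,B0 rp1 wp1

reason(slot 4) = RD_PORT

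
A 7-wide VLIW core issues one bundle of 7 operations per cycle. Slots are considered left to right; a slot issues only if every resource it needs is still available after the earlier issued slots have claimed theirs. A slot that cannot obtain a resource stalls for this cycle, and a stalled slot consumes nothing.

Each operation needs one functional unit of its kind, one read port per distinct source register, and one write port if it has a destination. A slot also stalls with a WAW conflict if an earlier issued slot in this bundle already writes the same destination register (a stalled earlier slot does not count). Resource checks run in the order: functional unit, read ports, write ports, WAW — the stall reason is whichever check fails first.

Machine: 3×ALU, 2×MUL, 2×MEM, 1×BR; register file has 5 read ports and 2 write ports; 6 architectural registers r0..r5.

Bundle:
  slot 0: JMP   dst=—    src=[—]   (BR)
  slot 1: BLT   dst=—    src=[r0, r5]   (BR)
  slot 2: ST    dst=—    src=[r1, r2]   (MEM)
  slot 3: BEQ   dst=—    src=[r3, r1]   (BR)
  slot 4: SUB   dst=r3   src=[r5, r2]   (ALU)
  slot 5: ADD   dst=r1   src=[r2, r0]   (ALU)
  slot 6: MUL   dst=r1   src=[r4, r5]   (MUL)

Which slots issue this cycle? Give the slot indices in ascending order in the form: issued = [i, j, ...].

issued = [0, 2, 4]

  0. BR ⇒ go  {3A/2Mu/2Ld/0B | 5r 2w}
  1. BR ⇒ no(FU)  {3A/2Mu/2Ld/0B | 5r 2w}
  2. MEM ⇒ go  {3A/2Mu/1Ld/0B | 3r 2w}
  3. BR ⇒ no(FU)  {3A/2Mu/1Ld/0B | 3r 2w}
  4. ALU→r3 ⇒ go  {2A/2Mu/1Ld/0B | 1r 1w}
  5. ALU→r1 ⇒ no(RD_PORT)  {2A/2Mu/1Ld/0B | 1r 1w}
  6. MUL→r1 ⇒ no(RD_PORT)  {2A/2Mu/1Ld/0B | 1r 1w}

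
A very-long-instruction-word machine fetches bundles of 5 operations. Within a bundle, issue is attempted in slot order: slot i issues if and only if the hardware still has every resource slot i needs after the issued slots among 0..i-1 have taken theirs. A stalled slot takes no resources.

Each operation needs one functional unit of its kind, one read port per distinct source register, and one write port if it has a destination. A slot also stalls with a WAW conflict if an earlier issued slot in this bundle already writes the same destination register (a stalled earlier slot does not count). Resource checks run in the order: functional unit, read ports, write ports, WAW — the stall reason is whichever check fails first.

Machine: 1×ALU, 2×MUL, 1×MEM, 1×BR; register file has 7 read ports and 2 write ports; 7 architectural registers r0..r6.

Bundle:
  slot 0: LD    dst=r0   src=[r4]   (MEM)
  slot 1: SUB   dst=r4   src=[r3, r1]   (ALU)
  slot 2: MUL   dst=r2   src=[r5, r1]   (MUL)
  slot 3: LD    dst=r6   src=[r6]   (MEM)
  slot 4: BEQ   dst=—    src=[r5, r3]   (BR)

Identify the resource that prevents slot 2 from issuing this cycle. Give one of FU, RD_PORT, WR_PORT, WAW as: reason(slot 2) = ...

#0 MEM src=r4 dispatched  <A:1 Mu:2 Ld:0 B:1 rd:6 wr:1>
#1 ALU src=r3,r1 dispatched  <A:0 Mu:2 Ld:0 B:1 rd:4 wr:0>
#2 MUL src=r5,r1 held:WR_PORT  <A:0 Mu:2 Ld:0 B:1 rd:4 wr:0>
#3 MEM src=r6 held:FU  <A:0 Mu:2 Ld:0 B:1 rd:4 wr:0>
#4 BR src=r5,r3 dispatched  <A:0 Mu:2 Ld:0 B:0 rd:2 wr:0>

reason(slot 2) = WR_PORT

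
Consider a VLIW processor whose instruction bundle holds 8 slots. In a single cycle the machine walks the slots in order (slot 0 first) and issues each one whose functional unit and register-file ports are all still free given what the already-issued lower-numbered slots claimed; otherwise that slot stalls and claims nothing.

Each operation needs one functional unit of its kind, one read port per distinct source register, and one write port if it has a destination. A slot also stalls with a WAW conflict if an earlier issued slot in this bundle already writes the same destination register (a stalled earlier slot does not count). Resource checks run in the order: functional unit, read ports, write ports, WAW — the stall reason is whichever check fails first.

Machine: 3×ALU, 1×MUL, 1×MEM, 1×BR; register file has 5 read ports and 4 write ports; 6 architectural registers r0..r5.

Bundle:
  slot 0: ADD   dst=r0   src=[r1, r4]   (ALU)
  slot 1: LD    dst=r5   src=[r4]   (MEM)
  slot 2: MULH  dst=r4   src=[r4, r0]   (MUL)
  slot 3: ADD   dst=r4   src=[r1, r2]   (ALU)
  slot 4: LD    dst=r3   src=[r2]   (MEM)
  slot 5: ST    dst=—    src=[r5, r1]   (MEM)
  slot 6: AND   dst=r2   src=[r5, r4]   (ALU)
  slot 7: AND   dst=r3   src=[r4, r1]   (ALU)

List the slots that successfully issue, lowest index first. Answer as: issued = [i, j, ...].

issued = [0, 1, 2]

[0] ALU needs rd=2 wr=1: ok; after: ALU=2 MUL=1 MEM=1 BR=1, R=3, W=3
[1] MEM needs rd=1 wr=1: ok; after: ALU=2 MUL=1 MEM=0 BR=1, R=2, W=2
[2] MUL needs rd=2 wr=1: ok; after: ALU=2 MUL=0 MEM=0 BR=1, R=0, W=1
[3] ALU needs rd=2 wr=1: RD_PORT; after: ALU=2 MUL=0 MEM=0 BR=1, R=0, W=1
[4] MEM needs rd=1 wr=1: FU; after: ALU=2 MUL=0 MEM=0 BR=1, R=0, W=1
[5] MEM needs rd=2 wr=0: FU; after: ALU=2 MUL=0 MEM=0 BR=1, R=0, W=1
[6] ALU needs rd=2 wr=1: RD_PORT; after: ALU=2 MUL=0 MEM=0 BR=1, R=0, W=1
[7] ALU needs rd=2 wr=1: RD_PORT; after: ALU=2 MUL=0 MEM=0 BR=1, R=0, W=1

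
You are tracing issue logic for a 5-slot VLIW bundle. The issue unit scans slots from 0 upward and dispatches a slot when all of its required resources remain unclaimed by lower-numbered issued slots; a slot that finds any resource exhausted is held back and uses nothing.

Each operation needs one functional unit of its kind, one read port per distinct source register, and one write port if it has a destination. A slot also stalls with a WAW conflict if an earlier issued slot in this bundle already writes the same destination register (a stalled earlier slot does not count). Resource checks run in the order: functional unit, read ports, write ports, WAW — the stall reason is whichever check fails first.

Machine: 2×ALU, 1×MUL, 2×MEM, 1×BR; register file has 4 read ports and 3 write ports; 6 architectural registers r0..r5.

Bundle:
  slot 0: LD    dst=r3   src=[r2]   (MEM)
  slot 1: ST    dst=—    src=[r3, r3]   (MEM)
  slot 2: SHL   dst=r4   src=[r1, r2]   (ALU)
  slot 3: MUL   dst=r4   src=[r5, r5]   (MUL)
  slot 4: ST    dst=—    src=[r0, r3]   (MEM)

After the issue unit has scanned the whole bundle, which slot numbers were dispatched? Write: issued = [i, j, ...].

slot 0 (MEM): ISSUE — free A2,Mu1,Ld1,B1 rp3 wp2
slot 1 (MEM): ISSUE — free A2,Mu1,Ld0,B1 rp2 wp2
slot 2 (ALU): ISSUE — free A1,Mu1,Ld0,B1 rp0 wp1
slot 3 (MUL): stall RD_PORT — free A1,Mu1,Ld0,B1 rp0 wp1
slot 4 (MEM): stall FU — free A1,Mu1,Ld0,B1 rp0 wp1

issued = [0, 1, 2]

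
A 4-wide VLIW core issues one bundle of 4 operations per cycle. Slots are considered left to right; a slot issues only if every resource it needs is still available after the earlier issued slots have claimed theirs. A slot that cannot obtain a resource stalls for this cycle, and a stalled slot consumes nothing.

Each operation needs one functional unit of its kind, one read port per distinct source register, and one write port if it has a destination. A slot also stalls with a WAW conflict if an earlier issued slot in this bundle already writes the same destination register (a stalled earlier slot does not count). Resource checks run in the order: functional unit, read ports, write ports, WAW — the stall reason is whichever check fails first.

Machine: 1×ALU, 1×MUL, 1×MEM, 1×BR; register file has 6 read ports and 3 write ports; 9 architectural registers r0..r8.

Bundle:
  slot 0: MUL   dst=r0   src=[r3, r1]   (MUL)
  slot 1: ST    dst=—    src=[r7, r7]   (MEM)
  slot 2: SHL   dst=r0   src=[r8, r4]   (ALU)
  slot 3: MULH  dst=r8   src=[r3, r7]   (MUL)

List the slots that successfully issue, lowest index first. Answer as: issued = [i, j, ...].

slot 0 (MUL): ISSUE — free A1,Mu0,Ld1,B1 rp4 wp2
slot 1 (MEM): ISSUE — free A1,Mu0,Ld0,B1 rp3 wp2
slot 2 (ALU): stall WAW — free A1,Mu0,Ld0,B1 rp3 wp2
slot 3 (MUL): stall FU — free A1,Mu0,Ld0,B1 rp3 wp2

issued = [0, 1]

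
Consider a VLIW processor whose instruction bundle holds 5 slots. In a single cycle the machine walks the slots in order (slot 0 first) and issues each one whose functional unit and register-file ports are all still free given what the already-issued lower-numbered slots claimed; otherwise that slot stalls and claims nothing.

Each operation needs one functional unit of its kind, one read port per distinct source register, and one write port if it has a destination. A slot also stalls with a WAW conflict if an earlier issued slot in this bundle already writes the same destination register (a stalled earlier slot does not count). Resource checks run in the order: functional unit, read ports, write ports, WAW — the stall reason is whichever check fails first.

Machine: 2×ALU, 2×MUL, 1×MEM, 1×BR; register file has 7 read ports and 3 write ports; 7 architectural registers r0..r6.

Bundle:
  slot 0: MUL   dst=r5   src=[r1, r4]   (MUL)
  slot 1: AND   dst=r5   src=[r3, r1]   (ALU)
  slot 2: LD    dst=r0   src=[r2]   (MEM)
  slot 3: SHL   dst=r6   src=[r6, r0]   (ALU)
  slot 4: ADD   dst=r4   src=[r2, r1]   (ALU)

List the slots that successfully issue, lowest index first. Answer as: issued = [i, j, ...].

(0) want 1×MUL +2rd +1wr — yes → AL2|MU1|ME1|BR1|rd5|wr2
(1) want 1×ALU +2rd +1wr — WAW → AL2|MU1|ME1|BR1|rd5|wr2
(2) want 1×MEM +1rd +1wr — yes → AL2|MU1|ME0|BR1|rd4|wr1
(3) want 1×ALU +2rd +1wr — yes → AL1|MU1|ME0|BR1|rd2|wr0
(4) want 1×ALU +2rd +1wr — WR_PORT → AL1|MU1|ME0|BR1|rd2|wr0

issued = [0, 2, 3]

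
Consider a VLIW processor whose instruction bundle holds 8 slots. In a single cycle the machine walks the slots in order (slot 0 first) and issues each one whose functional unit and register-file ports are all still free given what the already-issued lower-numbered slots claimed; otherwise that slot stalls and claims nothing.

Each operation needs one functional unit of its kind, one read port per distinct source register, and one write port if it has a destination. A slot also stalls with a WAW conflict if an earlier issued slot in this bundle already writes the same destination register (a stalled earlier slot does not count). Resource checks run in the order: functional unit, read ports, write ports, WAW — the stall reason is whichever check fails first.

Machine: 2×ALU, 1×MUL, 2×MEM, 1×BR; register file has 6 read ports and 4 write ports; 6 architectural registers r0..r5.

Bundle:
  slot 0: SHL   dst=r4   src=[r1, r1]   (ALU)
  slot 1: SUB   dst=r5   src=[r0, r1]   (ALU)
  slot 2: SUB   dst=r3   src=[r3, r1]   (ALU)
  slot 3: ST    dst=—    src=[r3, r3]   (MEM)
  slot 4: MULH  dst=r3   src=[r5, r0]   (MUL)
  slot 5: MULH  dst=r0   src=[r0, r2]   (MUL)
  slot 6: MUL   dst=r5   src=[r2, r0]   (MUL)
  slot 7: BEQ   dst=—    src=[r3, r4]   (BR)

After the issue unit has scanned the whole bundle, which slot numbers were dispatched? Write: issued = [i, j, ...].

[0] ALU needs rd=1 wr=1: ok; after: ALU=1 MUL=1 MEM=2 BR=1, R=5, W=3
[1] ALU needs rd=2 wr=1: ok; after: ALU=0 MUL=1 MEM=2 BR=1, R=3, W=2
[2] ALU needs rd=2 wr=1: FU; after: ALU=0 MUL=1 MEM=2 BR=1, R=3, W=2
[3] MEM needs rd=1 wr=0: ok; after: ALU=0 MUL=1 MEM=1 BR=1, R=2, W=2
[4] MUL needs rd=2 wr=1: ok; after: ALU=0 MUL=0 MEM=1 BR=1, R=0, W=1
[5] MUL needs rd=2 wr=1: FU; after: ALU=0 MUL=0 MEM=1 BR=1, R=0, W=1
[6] MUL needs rd=2 wr=1: FU; after: ALU=0 MUL=0 MEM=1 BR=1, R=0, W=1
[7] BR needs rd=2 wr=0: RD_PORT; after: ALU=0 MUL=0 MEM=1 BR=1, R=0, W=1

issued = [0, 1, 3, 4]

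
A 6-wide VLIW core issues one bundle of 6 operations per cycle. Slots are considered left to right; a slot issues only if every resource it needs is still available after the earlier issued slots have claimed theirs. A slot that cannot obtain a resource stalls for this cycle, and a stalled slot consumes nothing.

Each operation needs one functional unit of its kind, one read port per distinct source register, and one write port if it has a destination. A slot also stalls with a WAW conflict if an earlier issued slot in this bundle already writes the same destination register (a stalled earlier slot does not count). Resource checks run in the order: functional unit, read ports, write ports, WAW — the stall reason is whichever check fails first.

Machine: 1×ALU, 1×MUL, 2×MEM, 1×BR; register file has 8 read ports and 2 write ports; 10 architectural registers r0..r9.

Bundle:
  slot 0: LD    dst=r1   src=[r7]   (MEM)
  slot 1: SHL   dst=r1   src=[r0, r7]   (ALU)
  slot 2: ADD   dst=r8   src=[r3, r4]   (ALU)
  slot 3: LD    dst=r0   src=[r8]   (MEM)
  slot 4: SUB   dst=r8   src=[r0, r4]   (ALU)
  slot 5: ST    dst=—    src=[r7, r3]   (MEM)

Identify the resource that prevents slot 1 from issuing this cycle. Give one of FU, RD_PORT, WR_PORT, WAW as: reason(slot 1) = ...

reason(slot 1) = WAW

#0 MEM src=r7 dispatched  <A:1 Mu:1 Ld:1 B:1 rd:7 wr:1>
#1 ALU src=r0,r7 held:WAW  <A:1 Mu:1 Ld:1 B:1 rd:7 wr:1>
#2 ALU src=r3,r4 dispatched  <A:0 Mu:1 Ld:1 B:1 rd:5 wr:0>
#3 MEM src=r8 held:WR_PORT  <A:0 Mu:1 Ld:1 B:1 rd:5 wr:0>
#4 ALU src=r0,r4 held:FU  <A:0 Mu:1 Ld:1 B:1 rd:5 wr:0>
#5 MEM src=r7,r3 dispatched  <A:0 Mu:1 Ld:0 B:1 rd:3 wr:0>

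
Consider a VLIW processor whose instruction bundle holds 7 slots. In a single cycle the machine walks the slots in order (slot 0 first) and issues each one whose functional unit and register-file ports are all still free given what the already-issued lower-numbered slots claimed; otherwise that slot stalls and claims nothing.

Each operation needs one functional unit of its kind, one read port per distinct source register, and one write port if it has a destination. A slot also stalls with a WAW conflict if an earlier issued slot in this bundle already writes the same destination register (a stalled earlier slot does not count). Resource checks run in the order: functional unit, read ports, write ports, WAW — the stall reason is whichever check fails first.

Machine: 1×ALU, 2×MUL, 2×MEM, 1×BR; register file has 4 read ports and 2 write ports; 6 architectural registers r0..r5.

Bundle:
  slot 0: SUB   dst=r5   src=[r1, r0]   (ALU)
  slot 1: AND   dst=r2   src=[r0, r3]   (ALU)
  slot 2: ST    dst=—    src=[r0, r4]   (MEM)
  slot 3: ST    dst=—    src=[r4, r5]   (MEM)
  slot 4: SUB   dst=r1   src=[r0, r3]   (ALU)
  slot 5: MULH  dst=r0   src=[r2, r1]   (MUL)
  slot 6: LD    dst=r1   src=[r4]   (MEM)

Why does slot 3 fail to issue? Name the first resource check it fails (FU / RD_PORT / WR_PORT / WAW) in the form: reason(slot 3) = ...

reason(slot 3) = RD_PORT

slot 0 (ALU): ISSUE — free A0,Mu2,Ld2,B1 rp2 wp1
slot 1 (ALU): stall FU — free A0,Mu2,Ld2,B1 rp2 wp1
slot 2 (MEM): ISSUE — free A0,Mu2,Ld1,B1 rp0 wp1
slot 3 (MEM): stall RD_PORT — free A0,Mu2,Ld1,B1 rp0 wp1
slot 4 (ALU): stall FU — free A0,Mu2,Ld1,B1 rp0 wp1
slot 5 (MUL): stall RD_PORT — free A0,Mu2,Ld1,B1 rp0 wp1
slot 6 (MEM): stall RD_PORT — free A0,Mu2,Ld1,B1 rp0 wp1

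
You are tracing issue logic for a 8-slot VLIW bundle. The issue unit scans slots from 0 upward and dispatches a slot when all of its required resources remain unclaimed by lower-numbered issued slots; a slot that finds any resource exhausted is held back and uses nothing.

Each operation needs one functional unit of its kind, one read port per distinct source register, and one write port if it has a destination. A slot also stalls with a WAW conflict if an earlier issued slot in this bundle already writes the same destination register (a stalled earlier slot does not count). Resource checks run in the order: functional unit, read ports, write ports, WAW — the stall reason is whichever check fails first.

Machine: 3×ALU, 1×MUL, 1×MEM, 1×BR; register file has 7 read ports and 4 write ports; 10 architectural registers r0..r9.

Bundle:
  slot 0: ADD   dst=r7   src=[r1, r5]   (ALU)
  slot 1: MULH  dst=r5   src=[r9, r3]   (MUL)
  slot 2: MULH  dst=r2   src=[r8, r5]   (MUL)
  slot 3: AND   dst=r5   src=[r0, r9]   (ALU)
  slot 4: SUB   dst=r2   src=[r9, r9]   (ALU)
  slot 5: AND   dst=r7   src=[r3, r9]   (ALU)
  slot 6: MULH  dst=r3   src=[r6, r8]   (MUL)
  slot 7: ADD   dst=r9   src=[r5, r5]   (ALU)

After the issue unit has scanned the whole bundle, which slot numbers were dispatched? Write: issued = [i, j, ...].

#0 ALU src=r1,r5 dispatched  <A:2 Mu:1 Ld:1 B:1 rd:5 wr:3>
#1 MUL src=r9,r3 dispatched  <A:2 Mu:0 Ld:1 B:1 rd:3 wr:2>
#2 MUL src=r8,r5 held:FU  <A:2 Mu:0 Ld:1 B:1 rd:3 wr:2>
#3 ALU src=r0,r9 held:WAW  <A:2 Mu:0 Ld:1 B:1 rd:3 wr:2>
#4 ALU src=r9,r9 dispatched  <A:1 Mu:0 Ld:1 B:1 rd:2 wr:1>
#5 ALU src=r3,r9 held:WAW  <A:1 Mu:0 Ld:1 B:1 rd:2 wr:1>
#6 MUL src=r6,r8 held:FU  <A:1 Mu:0 Ld:1 B:1 rd:2 wr:1>
#7 ALU src=r5,r5 dispatched  <A:0 Mu:0 Ld:1 B:1 rd:1 wr:0>

issued = [0, 1, 4, 7]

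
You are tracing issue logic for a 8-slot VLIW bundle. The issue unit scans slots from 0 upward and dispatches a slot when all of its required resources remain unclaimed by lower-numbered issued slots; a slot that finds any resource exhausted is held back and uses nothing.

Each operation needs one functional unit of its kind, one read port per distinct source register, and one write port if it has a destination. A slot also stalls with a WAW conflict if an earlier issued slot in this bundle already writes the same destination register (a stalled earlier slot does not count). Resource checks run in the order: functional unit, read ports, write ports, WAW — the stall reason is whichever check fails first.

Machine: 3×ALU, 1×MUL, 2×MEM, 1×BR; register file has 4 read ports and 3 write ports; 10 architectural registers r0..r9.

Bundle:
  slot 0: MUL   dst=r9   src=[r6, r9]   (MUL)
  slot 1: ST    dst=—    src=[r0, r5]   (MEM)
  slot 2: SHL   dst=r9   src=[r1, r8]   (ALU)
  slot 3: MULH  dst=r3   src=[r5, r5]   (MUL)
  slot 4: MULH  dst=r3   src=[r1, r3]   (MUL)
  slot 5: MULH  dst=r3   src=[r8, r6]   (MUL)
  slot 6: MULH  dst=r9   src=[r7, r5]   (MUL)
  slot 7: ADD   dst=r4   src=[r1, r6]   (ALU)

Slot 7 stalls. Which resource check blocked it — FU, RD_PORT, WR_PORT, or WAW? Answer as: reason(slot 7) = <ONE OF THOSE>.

(0) want 1×MUL +2rd +1wr — yes → AL3|MU0|ME2|BR1|rd2|wr2
(1) want 1×MEM +2rd +0wr — yes → AL3|MU0|ME1|BR1|rd0|wr2
(2) want 1×ALU +2rd +1wr — RD_PORT → AL3|MU0|ME1|BR1|rd0|wr2
(3) want 1×MUL +1rd +1wr — FU → AL3|MU0|ME1|BR1|rd0|wr2
(4) want 1×MUL +2rd +1wr — FU → AL3|MU0|ME1|BR1|rd0|wr2
(5) want 1×MUL +2rd +1wr — FU → AL3|MU0|ME1|BR1|rd0|wr2
(6) want 1×MUL +2rd +1wr — FU → AL3|MU0|ME1|BR1|rd0|wr2
(7) want 1×ALU +2rd +1wr — RD_PORT → AL3|MU0|ME1|BR1|rd0|wr2

reason(slot 7) = RD_PORT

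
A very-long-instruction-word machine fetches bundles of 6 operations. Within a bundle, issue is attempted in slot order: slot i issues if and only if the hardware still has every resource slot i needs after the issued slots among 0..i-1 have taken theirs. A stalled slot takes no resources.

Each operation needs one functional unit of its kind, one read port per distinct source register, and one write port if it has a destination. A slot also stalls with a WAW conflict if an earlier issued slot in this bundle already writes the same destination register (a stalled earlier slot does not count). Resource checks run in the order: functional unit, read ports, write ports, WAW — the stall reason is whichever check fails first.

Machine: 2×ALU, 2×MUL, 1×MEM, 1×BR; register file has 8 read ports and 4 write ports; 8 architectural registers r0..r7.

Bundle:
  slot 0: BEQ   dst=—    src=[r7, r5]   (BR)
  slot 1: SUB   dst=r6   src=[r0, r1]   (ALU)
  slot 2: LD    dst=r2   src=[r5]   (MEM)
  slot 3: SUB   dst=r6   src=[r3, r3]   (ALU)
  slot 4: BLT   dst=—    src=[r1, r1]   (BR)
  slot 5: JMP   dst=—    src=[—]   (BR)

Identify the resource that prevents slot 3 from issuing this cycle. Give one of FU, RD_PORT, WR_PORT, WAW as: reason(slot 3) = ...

reason(slot 3) = WAW

(0) want 1×BR +2rd +0wr — yes → AL2|MU2|ME1|BR0|rd6|wr4
(1) want 1×ALU +2rd +1wr — yes → AL1|MU2|ME1|BR0|rd4|wr3
(2) want 1×MEM +1rd +1wr — yes → AL1|MU2|ME0|BR0|rd3|wr2
(3) want 1×ALU +1rd +1wr — WAW → AL1|MU2|ME0|BR0|rd3|wr2
(4) want 1×BR +1rd +0wr — FU → AL1|MU2|ME0|BR0|rd3|wr2
(5) want 1×BR +0rd +0wr — FU → AL1|MU2|ME0|BR0|rd3|wr2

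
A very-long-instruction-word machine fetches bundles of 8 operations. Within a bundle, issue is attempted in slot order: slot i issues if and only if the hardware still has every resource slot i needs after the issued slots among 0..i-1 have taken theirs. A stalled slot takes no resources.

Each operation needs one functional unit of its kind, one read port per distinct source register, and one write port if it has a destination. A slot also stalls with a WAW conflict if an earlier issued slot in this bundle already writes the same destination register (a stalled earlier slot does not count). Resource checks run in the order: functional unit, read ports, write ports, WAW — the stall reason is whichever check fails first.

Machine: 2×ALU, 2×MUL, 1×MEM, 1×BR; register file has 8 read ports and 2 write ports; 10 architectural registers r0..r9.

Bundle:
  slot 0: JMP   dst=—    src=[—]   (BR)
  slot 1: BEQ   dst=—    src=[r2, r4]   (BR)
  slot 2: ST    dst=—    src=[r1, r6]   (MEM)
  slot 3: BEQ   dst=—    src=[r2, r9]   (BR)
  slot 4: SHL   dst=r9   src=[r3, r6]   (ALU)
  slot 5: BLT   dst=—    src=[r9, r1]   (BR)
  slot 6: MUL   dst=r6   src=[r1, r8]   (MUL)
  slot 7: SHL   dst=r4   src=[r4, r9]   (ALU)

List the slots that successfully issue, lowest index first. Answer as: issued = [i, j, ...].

issued = [0, 2, 4, 6]

[0] BR needs rd=0 wr=0: ok; after: ALU=2 MUL=2 MEM=1 BR=0, R=8, W=2
[1] BR needs rd=2 wr=0: FU; after: ALU=2 MUL=2 MEM=1 BR=0, R=8, W=2
[2] MEM needs rd=2 wr=0: ok; after: ALU=2 MUL=2 MEM=0 BR=0, R=6, W=2
[3] BR needs rd=2 wr=0: FU; after: ALU=2 MUL=2 MEM=0 BR=0, R=6, W=2
[4] ALU needs rd=2 wr=1: ok; after: ALU=1 MUL=2 MEM=0 BR=0, R=4, W=1
[5] BR needs rd=2 wr=0: FU; after: ALU=1 MUL=2 MEM=0 BR=0, R=4, W=1
[6] MUL needs rd=2 wr=1: ok; after: ALU=1 MUL=1 MEM=0 BR=0, R=2, W=0
[7] ALU needs rd=2 wr=1: WR_PORT; after: ALU=1 MUL=1 MEM=0 BR=0, R=2, W=0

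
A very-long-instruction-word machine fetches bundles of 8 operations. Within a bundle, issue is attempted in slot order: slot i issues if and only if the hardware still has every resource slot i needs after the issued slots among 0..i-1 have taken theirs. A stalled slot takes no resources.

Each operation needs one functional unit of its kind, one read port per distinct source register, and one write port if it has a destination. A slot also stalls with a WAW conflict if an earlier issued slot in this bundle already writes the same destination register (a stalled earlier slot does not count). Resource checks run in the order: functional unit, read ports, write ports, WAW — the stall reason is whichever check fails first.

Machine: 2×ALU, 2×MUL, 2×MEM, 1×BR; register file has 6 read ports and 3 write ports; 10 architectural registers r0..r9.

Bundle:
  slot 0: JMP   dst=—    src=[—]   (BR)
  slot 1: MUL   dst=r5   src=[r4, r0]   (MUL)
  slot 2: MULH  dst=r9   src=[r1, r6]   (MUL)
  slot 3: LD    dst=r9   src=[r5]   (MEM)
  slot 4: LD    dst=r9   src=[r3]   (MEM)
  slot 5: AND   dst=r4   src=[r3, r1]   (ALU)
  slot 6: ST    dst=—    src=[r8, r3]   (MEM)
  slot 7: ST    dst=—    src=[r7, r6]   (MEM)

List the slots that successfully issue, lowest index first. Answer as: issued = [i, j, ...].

slot 0 (BR): ISSUE — free A2,Mu2,Ld2,B0 rp6 wp3
slot 1 (MUL): ISSUE — free A2,Mu1,Ld2,B0 rp4 wp2
slot 2 (MUL): ISSUE — free A2,Mu0,Ld2,B0 rp2 wp1
slot 3 (MEM): stall WAW — free A2,Mu0,Ld2,B0 rp2 wp1
slot 4 (MEM): stall WAW — free A2,Mu0,Ld2,B0 rp2 wp1
slot 5 (ALU): ISSUE — free A1,Mu0,Ld2,B0 rp0 wp0
slot 6 (MEM): stall RD_PORT — free A1,Mu0,Ld2,B0 rp0 wp0
slot 7 (MEM): stall RD_PORT — free A1,Mu0,Ld2,B0 rp0 wp0

issued = [0, 1, 2, 5]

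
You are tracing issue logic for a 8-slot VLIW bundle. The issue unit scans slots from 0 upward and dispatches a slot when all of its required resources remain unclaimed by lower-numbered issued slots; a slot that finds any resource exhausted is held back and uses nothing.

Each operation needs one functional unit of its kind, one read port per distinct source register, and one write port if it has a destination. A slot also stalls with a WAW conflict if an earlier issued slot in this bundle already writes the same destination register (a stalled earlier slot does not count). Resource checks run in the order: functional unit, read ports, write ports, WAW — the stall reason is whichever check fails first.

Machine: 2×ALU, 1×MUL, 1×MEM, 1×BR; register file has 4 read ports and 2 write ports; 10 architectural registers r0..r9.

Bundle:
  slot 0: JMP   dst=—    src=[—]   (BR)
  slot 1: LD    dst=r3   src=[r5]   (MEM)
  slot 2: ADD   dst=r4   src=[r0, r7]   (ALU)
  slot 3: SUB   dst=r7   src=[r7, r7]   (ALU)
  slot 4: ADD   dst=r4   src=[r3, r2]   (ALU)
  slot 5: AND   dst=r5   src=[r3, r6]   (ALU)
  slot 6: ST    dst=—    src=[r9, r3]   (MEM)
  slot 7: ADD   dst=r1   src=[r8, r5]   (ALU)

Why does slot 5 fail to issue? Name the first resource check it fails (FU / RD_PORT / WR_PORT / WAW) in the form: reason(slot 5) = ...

  0. BR ⇒ go  {2A/1Mu/1Ld/0B | 4r 2w}
  1. MEM→r3 ⇒ go  {2A/1Mu/0Ld/0B | 3r 1w}
  2. ALU→r4 ⇒ go  {1A/1Mu/0Ld/0B | 1r 0w}
  3. ALU→r7 ⇒ no(WR_PORT)  {1A/1Mu/0Ld/0B | 1r 0w}
  4. ALU→r4 ⇒ no(RD_PORT)  {1A/1Mu/0Ld/0B | 1r 0w}
  5. ALU→r5 ⇒ no(RD_PORT)  {1A/1Mu/0Ld/0B | 1r 0w}
  6. MEM ⇒ no(FU)  {1A/1Mu/0Ld/0B | 1r 0w}
  7. ALU→r1 ⇒ no(RD_PORT)  {1A/1Mu/0Ld/0B | 1r 0w}

reason(slot 5) = RD_PORT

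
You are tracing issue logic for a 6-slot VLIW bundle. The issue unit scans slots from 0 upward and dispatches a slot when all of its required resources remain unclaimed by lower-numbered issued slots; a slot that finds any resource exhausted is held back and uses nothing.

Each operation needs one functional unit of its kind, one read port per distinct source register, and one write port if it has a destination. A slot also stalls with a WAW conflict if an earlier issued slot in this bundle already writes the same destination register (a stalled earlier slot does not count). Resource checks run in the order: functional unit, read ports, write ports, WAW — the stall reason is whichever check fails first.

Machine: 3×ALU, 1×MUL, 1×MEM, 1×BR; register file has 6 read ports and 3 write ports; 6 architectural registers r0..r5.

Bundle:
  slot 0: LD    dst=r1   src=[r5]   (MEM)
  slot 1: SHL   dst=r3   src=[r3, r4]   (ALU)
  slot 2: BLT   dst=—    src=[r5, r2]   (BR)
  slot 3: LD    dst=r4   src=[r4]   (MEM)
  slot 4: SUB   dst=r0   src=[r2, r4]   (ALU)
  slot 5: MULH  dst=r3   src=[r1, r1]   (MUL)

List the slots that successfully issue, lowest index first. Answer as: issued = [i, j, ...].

[0] MEM needs rd=1 wr=1: ok; after: ALU=3 MUL=1 MEM=0 BR=1, R=5, W=2
[1] ALU needs rd=2 wr=1: ok; after: ALU=2 MUL=1 MEM=0 BR=1, R=3, W=1
[2] BR needs rd=2 wr=0: ok; after: ALU=2 MUL=1 MEM=0 BR=0, R=1, W=1
[3] MEM needs rd=1 wr=1: FU; after: ALU=2 MUL=1 MEM=0 BR=0, R=1, W=1
[4] ALU needs rd=2 wr=1: RD_PORT; after: ALU=2 MUL=1 MEM=0 BR=0, R=1, W=1
[5] MUL needs rd=1 wr=1: WAW; after: ALU=2 MUL=1 MEM=0 BR=0, R=1, W=1

issued = [0, 1, 2]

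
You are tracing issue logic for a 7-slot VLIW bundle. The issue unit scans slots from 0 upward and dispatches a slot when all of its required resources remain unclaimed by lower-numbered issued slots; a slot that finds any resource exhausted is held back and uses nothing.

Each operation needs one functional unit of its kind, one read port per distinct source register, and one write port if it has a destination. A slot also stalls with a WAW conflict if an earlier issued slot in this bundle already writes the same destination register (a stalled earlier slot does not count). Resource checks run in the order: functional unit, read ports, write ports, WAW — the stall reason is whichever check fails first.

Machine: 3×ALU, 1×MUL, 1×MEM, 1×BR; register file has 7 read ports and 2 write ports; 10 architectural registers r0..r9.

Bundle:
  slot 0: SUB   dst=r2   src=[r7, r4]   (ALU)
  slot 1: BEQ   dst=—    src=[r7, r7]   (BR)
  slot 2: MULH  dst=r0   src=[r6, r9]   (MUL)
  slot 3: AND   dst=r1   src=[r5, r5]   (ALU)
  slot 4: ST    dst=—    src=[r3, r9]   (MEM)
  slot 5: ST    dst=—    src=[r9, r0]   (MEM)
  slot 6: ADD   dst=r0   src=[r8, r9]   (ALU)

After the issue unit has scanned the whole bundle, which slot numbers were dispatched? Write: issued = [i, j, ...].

issued = [0, 1, 2, 4]

slot 0 (ALU): ISSUE — free A2,Mu1,Ld1,B1 rp5 wp1
slot 1 (BR): ISSUE — free A2,Mu1,Ld1,B0 rp4 wp1
slot 2 (MUL): ISSUE — free A2,Mu0,Ld1,B0 rp2 wp0
slot 3 (ALU): stall WR_PORT — free A2,Mu0,Ld1,B0 rp2 wp0
slot 4 (MEM): ISSUE — free A2,Mu0,Ld0,B0 rp0 wp0
slot 5 (MEM): stall FU — free A2,Mu0,Ld0,B0 rp0 wp0
slot 6 (ALU): stall RD_PORT — free A2,Mu0,Ld0,B0 rp0 wp0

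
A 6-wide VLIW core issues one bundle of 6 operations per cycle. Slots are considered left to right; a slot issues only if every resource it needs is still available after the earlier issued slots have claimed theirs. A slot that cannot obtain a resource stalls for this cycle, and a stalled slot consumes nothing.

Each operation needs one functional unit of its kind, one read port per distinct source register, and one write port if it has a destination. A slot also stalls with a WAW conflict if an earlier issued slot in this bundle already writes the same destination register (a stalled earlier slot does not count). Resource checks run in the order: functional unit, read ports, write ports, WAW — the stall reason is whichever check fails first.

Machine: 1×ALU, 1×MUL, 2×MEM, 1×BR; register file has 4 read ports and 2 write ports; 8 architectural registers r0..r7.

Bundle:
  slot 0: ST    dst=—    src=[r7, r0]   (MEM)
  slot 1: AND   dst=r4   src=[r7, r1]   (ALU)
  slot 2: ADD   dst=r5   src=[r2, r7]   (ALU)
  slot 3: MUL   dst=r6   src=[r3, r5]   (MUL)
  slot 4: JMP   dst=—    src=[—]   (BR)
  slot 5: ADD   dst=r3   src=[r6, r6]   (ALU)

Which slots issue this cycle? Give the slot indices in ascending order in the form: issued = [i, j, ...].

[0] MEM needs rd=2 wr=0: ok; after: ALU=1 MUL=1 MEM=1 BR=1, R=2, W=2
[1] ALU needs rd=2 wr=1: ok; after: ALU=0 MUL=1 MEM=1 BR=1, R=0, W=1
[2] ALU needs rd=2 wr=1: FU; after: ALU=0 MUL=1 MEM=1 BR=1, R=0, W=1
[3] MUL needs rd=2 wr=1: RD_PORT; after: ALU=0 MUL=1 MEM=1 BR=1, R=0, W=1
[4] BR needs rd=0 wr=0: ok; after: ALU=0 MUL=1 MEM=1 BR=0, R=0, W=1
[5] ALU needs rd=1 wr=1: FU; after: ALU=0 MUL=1 MEM=1 BR=0, R=0, W=1

issued = [0, 1, 4]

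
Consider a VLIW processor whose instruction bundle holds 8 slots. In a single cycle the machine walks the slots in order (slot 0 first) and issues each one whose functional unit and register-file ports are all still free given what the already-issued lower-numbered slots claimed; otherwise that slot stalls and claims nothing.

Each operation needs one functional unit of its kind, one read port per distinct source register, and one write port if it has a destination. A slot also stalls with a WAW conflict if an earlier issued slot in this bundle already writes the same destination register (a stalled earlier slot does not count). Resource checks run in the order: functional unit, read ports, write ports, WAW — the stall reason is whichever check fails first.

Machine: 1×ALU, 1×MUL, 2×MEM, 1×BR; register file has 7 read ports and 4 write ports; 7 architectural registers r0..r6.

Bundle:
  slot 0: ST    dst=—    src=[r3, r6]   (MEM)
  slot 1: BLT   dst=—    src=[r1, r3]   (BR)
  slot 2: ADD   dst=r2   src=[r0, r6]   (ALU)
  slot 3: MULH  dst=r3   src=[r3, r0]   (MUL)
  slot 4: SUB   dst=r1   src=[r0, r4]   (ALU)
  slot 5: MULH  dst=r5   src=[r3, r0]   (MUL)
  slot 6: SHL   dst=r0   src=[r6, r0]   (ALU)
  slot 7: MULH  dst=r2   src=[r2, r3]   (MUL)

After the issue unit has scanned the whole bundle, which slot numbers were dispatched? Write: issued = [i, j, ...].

  0. MEM ⇒ go  {1A/1Mu/1Ld/1B | 5r 4w}
  1. BR ⇒ go  {1A/1Mu/1Ld/0B | 3r 4w}
  2. ALU→r2 ⇒ go  {0A/1Mu/1Ld/0B | 1r 3w}
  3. MUL→r3 ⇒ no(RD_PORT)  {0A/1Mu/1Ld/0B | 1r 3w}
  4. ALU→r1 ⇒ no(FU)  {0A/1Mu/1Ld/0B | 1r 3w}
  5. MUL→r5 ⇒ no(RD_PORT)  {0A/1Mu/1Ld/0B | 1r 3w}
  6. ALU→r0 ⇒ no(FU)  {0A/1Mu/1Ld/0B | 1r 3w}
  7. MUL→r2 ⇒ no(RD_PORT)  {0A/1Mu/1Ld/0B | 1r 3w}

issued = [0, 1, 2]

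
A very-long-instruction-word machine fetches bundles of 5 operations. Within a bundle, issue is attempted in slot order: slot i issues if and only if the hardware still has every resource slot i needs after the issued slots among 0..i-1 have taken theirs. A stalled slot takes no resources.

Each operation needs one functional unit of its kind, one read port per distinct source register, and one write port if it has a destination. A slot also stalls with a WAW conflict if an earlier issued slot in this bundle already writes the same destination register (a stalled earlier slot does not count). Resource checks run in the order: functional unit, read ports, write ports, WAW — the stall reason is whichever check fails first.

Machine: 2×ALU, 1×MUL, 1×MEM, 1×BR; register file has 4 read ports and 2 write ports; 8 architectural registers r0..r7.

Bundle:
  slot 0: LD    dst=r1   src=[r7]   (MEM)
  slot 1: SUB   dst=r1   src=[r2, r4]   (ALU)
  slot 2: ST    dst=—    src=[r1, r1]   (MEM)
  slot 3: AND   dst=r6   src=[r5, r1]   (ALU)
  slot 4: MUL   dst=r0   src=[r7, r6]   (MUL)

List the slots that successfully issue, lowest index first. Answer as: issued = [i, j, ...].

[0] MEM needs rd=1 wr=1: ok; after: ALU=2 MUL=1 MEM=0 BR=1, R=3, W=1
[1] ALU needs rd=2 wr=1: WAW; after: ALU=2 MUL=1 MEM=0 BR=1, R=3, W=1
[2] MEM needs rd=1 wr=0: FU; after: ALU=2 MUL=1 MEM=0 BR=1, R=3, W=1
[3] ALU needs rd=2 wr=1: ok; after: ALU=1 MUL=1 MEM=0 BR=1, R=1, W=0
[4] MUL needs rd=2 wr=1: RD_PORT; after: ALU=1 MUL=1 MEM=0 BR=1, R=1, W=0

issued = [0, 3]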